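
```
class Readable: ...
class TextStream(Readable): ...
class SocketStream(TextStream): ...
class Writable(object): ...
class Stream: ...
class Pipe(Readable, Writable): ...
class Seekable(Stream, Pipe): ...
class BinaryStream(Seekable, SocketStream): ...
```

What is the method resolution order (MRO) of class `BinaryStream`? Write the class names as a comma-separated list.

L[BinaryStream] = BinaryStream + merge(L[Seekable], L[SocketStream], [Seekable SocketStream])
  take Seekable:  [Seekable Stream Pipe Readable Writable object] + [SocketStream TextStream Readable object] + [Seekable SocketStream]
  take Stream:  [Stream Pipe Readable Writable object] + [SocketStream TextStream Readable object] + [SocketStream]
  take Pipe:  [Pipe Readable Writable object] + [SocketStream TextStream Readable object] + [SocketStream]
  take SocketStream:  [Readable Writable object] + [SocketStream TextStream Readable object] + [SocketStream]
  take TextStream:  [Readable Writable object] + [TextStream Readable object]
  take Readable:  [Readable Writable object] + [Readable object]
  take Writable:  [Writable object] + [object]
  take object:  [object] + [object]

BinaryStream, Seekable, Stream, Pipe, SocketStream, TextStream, Readable, Writable, object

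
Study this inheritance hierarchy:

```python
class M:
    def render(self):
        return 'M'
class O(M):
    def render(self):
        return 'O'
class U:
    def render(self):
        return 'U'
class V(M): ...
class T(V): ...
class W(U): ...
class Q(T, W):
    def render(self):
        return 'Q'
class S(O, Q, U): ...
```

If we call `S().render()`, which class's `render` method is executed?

O

L[S] = S + merge(L[O], L[Q], L[U], [O Q U])
  take O:  [O M object] + [Q T V M W U object] + [U object] + [O Q U]
  take Q:  [M object] + [Q T V M W U object] + [U object] + [Q U]
  take T:  [M object] + [T V M W U object] + [U object] + [U]
  take V:  [M object] + [V M W U object] + [U object] + [U]
  take M:  [M object] + [M W U object] + [U object] + [U]
  take W:  [object] + [W U object] + [U object] + [U]
  take U:  [object] + [U object] + [U object] + [U]
  take object:  [object] + [object] + [object]
MRO: S O Q T V M W U object
render is defined in: M, O, Q, U. First along the MRO is O.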